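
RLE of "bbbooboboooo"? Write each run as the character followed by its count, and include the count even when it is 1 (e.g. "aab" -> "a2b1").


String: "bbbooboboooo"
Scanning for consecutive runs:
  'b' x 3
  'o' x 2
  'b' x 1
  'o' x 1
  'b' x 1
  'o' x 4
RLE = "b3o2b1o1b1o4"


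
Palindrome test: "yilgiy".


Word: "yilgiy"
Reversed: "yigliy"
Forward == Backward? yilgiy != yigliy
Palindrome = No


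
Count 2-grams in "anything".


Word: "anything" (length 8)
Number of 2-grams = length - 2 + 1 = 8 - 2 + 1
= 7


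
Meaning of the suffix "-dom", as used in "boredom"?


Suffix: -dom
As in: boredom -> bore + -dom
Meaning = state / realm


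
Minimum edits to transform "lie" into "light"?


Word 1: "lie" (length 3)
Word 2: "light" (length 5)
One optimal edit sequence (insert/delete/substitute each cost 1):
  1. keep 'l'
  2. keep 'i'
  3. insert 'g'  (+1)
  4. insert 'h'  (+1)
  5. substitute 'e' -> 't'  (+1)
Total edit operations: 3
Edit distance = 3


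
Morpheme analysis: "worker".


Word: "worker"
Morphemes: work + -er
Each morpheme carries meaning
= 2 morphemes


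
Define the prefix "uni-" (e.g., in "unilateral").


Prefix: uni-
Example: unilateral (uni- + lateral)
Meaning = one


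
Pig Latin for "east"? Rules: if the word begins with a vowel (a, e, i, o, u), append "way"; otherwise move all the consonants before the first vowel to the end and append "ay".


Word: "east"
Starts with vowel → add 'way'
Pig Latin = "eastway"


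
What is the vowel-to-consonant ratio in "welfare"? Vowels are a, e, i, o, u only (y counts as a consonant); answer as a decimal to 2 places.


Word: "welfare"
Vowels (a,e,i,o,u): 3
Consonants: 4
Ratio = 3/4
= 0.75


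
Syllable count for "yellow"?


Word: "yellow"
Syllable breakdown: yel-low
Counting: 2 parts
= 2 syllables


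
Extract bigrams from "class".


Word: "class" (length 5)
Number of bigrams = 5 - 2 + 1 = 4
  Position 0: "cl"
  Position 1: "la"
  Position 2: "as"
  Position 3: "ss"
Bigrams = "cl", "la", "as", "ss"


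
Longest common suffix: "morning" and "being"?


Word 1: "morning"
Word 2: "being"
Comparing from end:
  Pos -1: 'g' == 'g'
  Pos -2: 'n' == 'n'
  Pos -3: 'i' == 'i'
  Pos -4: 'n' != 'e' (stop)
LCS = "ing" (length 3)


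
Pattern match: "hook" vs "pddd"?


Pattern of "hook": [0, 1, 1, 2]
Pattern of "pddd": [0, 1, 1, 1]
Patterns do not match
Same pattern = No


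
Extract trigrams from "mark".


Word: "mark" (length 4)
Number of trigrams = 4 - 3 + 1 = 2
  Position 0: "mar"
  Position 1: "ark"
Trigrams = "mar", "ark"


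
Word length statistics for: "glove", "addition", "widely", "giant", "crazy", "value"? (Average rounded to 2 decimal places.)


Lengths: "glove"=5, "addition"=8, "widely"=6, "giant"=5, "crazy"=5, "value"=5
Sum = 34, Count = 6
Average = 34/6 = 5.67
= avg=5.67, min=5, max=8


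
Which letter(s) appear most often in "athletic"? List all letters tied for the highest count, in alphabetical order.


Word: "athletic"
Letter counts:
  'a': 1
  'c': 1
  'e': 1
  'h': 1
  'i': 1
  'l': 1
  't': 2
Maximum count = 2
Most frequent = 't' (2 times each)


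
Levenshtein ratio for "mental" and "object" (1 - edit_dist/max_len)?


Word 1: "mental" (length 6)
Word 2: "object" (length 6)
One optimal edit sequence:
  1. substitute 'm' -> 'o'  (+1)
  2. substitute 'e' -> 'b'  (+1)
  3. substitute 'n' -> 'j'  (+1)
  4. substitute 't' -> 'e'  (+1)
  5. substitute 'a' -> 'c'  (+1)
  6. substitute 'l' -> 't'  (+1)
Edit distance = 6
Max length = max(6, 6) = 6
Similarity = 1 - 6/6
= 0.0000


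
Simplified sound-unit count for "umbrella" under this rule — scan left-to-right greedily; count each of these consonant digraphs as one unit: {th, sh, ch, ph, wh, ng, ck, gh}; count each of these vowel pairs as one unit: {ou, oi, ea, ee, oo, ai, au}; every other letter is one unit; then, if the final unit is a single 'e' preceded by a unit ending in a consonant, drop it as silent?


Word: "umbrella" (8 letters)
Left-to-right scan:
  [1] 'u' (letter)
  [2] 'm' (letter)
  [3] 'b' (letter)
  [4] 'r' (letter)
  [5] 'e' (letter)
  [6] 'l' (letter)
  [7] 'l' (letter)
  [8] 'a' (letter)
Units from scan: 8
Sound units = 8 units


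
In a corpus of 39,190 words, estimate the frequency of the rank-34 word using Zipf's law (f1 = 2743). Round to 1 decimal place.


Zipf's law: f(r) = f(1) / r
f(1) = 2743
f(34) = 2743 / 34
= 80.7 occurrences


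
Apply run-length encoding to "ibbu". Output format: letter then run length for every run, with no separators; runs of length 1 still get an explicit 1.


String: "ibbu"
Scanning for consecutive runs:
  'i' x 1
  'b' x 2
  'u' x 1
RLE = "i1b2u1"


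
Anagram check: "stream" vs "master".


Word 1: "stream" → sorted: aemrst
Word 2: "master" → sorted: aemrst
Same letters? aemrst == aemrst
Anagram = Yes


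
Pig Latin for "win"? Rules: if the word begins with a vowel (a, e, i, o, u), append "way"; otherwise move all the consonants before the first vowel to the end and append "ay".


Word: "win"
Starts with consonant(s) → move to end, add 'ay'
Consonant cluster: "w"
Pig Latin = "inway"


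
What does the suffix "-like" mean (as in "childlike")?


Suffix: -like
As in: childlike -> child + -like
Meaning = resembling


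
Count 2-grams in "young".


Word: "young" (length 5)
Number of 2-grams = length - 2 + 1 = 5 - 2 + 1
= 4


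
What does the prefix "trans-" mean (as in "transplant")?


Prefix: trans-
Example: transplant (trans- + plant)
Meaning = across


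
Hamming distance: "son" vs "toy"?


Comparing character by character (same length = 3):
  Pos 0: 's' vs 't' !=
  Pos 1: 'o' vs 'o' =
  Pos 2: 'n' vs 'y' !=
Hamming distance = 2


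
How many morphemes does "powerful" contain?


Word: "powerful"
Morphemes: power + -ful
Each morpheme carries meaning
= 2 morphemes


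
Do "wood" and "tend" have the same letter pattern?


Pattern of "wood": [0, 1, 1, 2]
Pattern of "tend": [0, 1, 2, 3]
Patterns do not match
Same pattern = No


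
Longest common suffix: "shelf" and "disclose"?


Word 1: "shelf"
Word 2: "disclose"
Comparing from end:
  Pos -1: 'f' != 'e' (stop)
LCS = "" (length 0)


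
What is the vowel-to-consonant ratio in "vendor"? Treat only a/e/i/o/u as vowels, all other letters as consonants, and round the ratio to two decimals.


Word: "vendor"
Vowels (a,e,i,o,u): 2
Consonants: 4
Ratio = 2/4
= 0.50


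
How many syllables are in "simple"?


Word: "simple"
Syllable breakdown: sim | ple
Counting: 2 parts
= 2 syllables


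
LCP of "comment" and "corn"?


Word 1: "comment"
Word 2: "corn"
Comparing from start:
  Pos 0: 'c' == 'c'
  Pos 1: 'o' == 'o'
  Pos 2: 'm' != 'r' (stop)
LCP = "co" (length 2)


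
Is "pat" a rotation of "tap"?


Word: "tap", Candidate: "pat"
Method: check if candidate is substring of word+word
"taptap" contains "pat"? No
Is rotation = No


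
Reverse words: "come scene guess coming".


Original: "come scene guess coming"
Words (1..n): come | scene | guess | coming
Reversed (n..1): coming | guess | scene | come
Result = "coming guess scene come"


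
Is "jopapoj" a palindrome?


Word: "jopapoj"
Reversed: "jopapoj"
Forward == Backward? jopapoj == jopapoj
Palindrome = Yes


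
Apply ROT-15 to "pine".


Word: "pine"
Shift: 15
Each letter → (letter + shift) mod 26:
  'p' (15) + 15 = 4 → 'e'
  'i' (8) + 15 = 23 → 'x'
  'n' (13) + 15 = 2 → 'c'
  'e' (4) + 15 = 19 → 't'
Result = "exct"


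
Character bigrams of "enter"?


Word: "enter" (length 5)
Number of bigrams = 5 - 2 + 1 = 4
  Position 0: "en"
  Position 1: "nt"
  Position 2: "te"
  Position 3: "er"
Bigrams = "en", "nt", "te", "er"


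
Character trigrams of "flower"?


Word: "flower" (length 6)
Number of trigrams = 6 - 3 + 1 = 4
  Position 0: "flo"
  Position 1: "low"
  Position 2: "owe"
  Position 3: "wer"
Trigrams = "flo", "low", "owe", "wer"


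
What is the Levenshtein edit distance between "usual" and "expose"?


Word 1: "usual" (length 5)
Word 2: "expose" (length 6)
One optimal edit sequence (insert/delete/substitute each cost 1):
  1. insert 'e'  (+1)
  2. substitute 'u' -> 'x'  (+1)
  3. substitute 's' -> 'p'  (+1)
  4. substitute 'u' -> 'o'  (+1)
  5. substitute 'a' -> 's'  (+1)
  6. substitute 'l' -> 'e'  (+1)
Total edit operations: 6
Edit distance = 6


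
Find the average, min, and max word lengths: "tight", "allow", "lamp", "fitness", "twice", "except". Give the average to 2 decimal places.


Lengths: "tight"=5, "allow"=5, "lamp"=4, "fitness"=7, "twice"=5, "except"=6
Sum = 32, Count = 6
Average = 32/6 = 5.33
= avg=5.33, min=4, max=7


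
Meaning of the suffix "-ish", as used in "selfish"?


Suffix: -ish
Example: selfish = self + -ish
Meaning = somewhat / having the qualities of


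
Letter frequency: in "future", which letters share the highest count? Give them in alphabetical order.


Word: "future"
Letter counts:
  'e': 1
  'f': 1
  'r': 1
  't': 1
  'u': 2
Maximum count = 2
Most frequent = 'u' (2 times each)


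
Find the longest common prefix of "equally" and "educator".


Word 1: "equally"
Word 2: "educator"
Comparing from start:
  Pos 0: 'e' == 'e'
  Pos 1: 'q' != 'd' (stop)
LCP = "e" (length 1)


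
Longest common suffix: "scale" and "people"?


Word 1: "scale"
Word 2: "people"
Comparing from end:
  Pos -1: 'e' == 'e'
  Pos -2: 'l' == 'l'
  Pos -3: 'a' != 'p' (stop)
LCS = "le" (length 2)


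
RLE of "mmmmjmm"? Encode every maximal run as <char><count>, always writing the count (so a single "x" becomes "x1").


String: "mmmmjmm"
Scanning for consecutive runs:
  'm' x 4
  'j' x 1
  'm' x 2
RLE = "m4j1m2"


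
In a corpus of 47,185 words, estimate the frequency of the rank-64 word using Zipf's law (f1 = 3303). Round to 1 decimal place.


Zipf's law: f(r) = f(1) / r
f(1) = 3303
f(64) = 3303 / 64
= 51.6 occurrences


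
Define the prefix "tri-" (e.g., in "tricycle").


Prefix: tri-
Example: tricycle (tri- + cycle)
Meaning = three


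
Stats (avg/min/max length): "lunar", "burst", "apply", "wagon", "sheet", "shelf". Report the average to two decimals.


Lengths: "lunar"=5, "burst"=5, "apply"=5, "wagon"=5, "sheet"=5, "shelf"=5
Sum = 30, Count = 6
Average = 30/6 = 5.00
= avg=5.00, min=5, max=5


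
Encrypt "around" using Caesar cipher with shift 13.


Word: "around"
Shift: 13
Each letter → (letter + shift) mod 26:
  'a' (0) + 13 = 13 → 'n'
  'r' (17) + 13 = 4 → 'e'
  'o' (14) + 13 = 1 → 'b'
  'u' (20) + 13 = 7 → 'h'
  'n' (13) + 13 = 0 → 'a'
  'd' (3) + 13 = 16 → 'q'
Result = "nebhaq"


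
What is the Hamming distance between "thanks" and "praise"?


Comparing character by character (same length = 6):
  Pos 0: 't' vs 'p' !=
  Pos 1: 'h' vs 'r' !=
  Pos 2: 'a' vs 'a' =
  Pos 3: 'n' vs 'i' !=
  Pos 4: 'k' vs 's' !=
  Pos 5: 's' vs 'e' !=
Hamming distance = 5


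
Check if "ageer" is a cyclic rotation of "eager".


Word: "eager", Candidate: "ageer"
Method: check if candidate is substring of word+word
"eagereager" contains "ageer"? No
Is rotation = No


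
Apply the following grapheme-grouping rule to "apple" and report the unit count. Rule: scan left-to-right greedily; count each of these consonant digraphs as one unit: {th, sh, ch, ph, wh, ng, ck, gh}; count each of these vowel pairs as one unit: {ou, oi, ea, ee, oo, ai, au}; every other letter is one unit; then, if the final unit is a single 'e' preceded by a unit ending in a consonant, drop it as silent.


Word: "apple" (5 letters)
Left-to-right scan:
  1. 'a' (letter)
  2. 'p' (letter)
  3. 'p' (letter)
  4. 'l' (letter)
  5. 'e' (letter)
Units from scan: 5
Final unit is 'e' after a consonant -> drop as silent (-1)
Sound units = 4 units


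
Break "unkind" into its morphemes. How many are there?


Word: "unkind"
Morphemes: un- + kind
Each morpheme carries meaning
= 2 morphemes


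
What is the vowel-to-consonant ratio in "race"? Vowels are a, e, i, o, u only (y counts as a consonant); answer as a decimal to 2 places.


Word: "race"
Vowels (a,e,i,o,u): 2
Consonants: 2
Ratio = 2/2
= 1.00


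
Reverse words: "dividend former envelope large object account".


Original: "dividend former envelope large object account"
Words (1..n): dividend | former | envelope | large | object | account
Reversed (n..1): account | object | large | envelope | former | dividend
Result = "account object large envelope former dividend"


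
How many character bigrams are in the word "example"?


Word: "example" (length 7)
Number of 2-grams = length - 2 + 1 = 7 - 2 + 1
= 6


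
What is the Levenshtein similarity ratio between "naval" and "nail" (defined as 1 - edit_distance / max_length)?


Word 1: "naval" (length 5)
Word 2: "nail" (length 4)
One optimal edit sequence:
  1. keep 'n'
  2. keep 'a'
  3. delete 'v'  (+1)
  4. substitute 'a' -> 'i'  (+1)
  5. keep 'l'
Edit distance = 2
Max length = max(5, 4) = 5
Similarity = 1 - 2/5
= 0.6000


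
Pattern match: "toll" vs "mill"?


Pattern of "toll": [0, 1, 2, 2]
Pattern of "mill": [0, 1, 2, 2]
Patterns match
Same pattern = Yes


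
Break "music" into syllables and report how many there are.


Word: "music"
Syllable breakdown: mu-sic
Counting: 2 parts
= 2 syllables


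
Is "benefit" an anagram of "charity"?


Word 1: "charity" → sorted: achirty
Word 2: "benefit" → sorted: beefint
Same letters? achirty != beefint
Anagram = No


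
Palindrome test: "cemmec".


Word: "cemmec"
Reversed: "cemmec"
Forward == Backward? cemmec == cemmec
Palindrome = Yes


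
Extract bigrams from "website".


Word: "website" (length 7)
Number of bigrams = 7 - 2 + 1 = 6
  Position 0: "we"
  Position 1: "eb"
  Position 2: "bs"
  Position 3: "si"
  Position 4: "it"
  Position 5: "te"
Bigrams = "we", "eb", "bs", "si", "it", "te"


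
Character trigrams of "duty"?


Word: "duty" (length 4)
Number of trigrams = 4 - 3 + 1 = 2
  Position 0: "dut"
  Position 1: "uty"
Trigrams = "dut", "uty"


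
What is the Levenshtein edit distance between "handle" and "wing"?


Word 1: "handle" (length 6)
Word 2: "wing" (length 4)
One optimal edit sequence (insert/delete/substitute each cost 1):
  1. substitute 'h' -> 'w'  (+1)
  2. substitute 'a' -> 'i'  (+1)
  3. keep 'n'
  4. delete 'd'  (+1)
  5. delete 'l'  (+1)
  6. substitute 'e' -> 'g'  (+1)
Total edit operations: 5
Edit distance = 5


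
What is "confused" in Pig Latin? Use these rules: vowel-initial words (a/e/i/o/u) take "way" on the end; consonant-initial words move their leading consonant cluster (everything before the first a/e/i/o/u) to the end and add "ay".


Word: "confused"
Starts with consonant(s) → move to end, add 'ay'
Consonant cluster: "c"
Pig Latin = "onfusedcay"


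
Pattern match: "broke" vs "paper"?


Pattern of "broke": [0, 1, 2, 3, 4]
Pattern of "paper": [0, 1, 0, 2, 3]
Patterns do not match
Same pattern = No


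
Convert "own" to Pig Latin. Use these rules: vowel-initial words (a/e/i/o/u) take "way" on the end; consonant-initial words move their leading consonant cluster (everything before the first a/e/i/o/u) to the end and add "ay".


Word: "own"
Starts with vowel → add 'way'
Pig Latin = "ownway"


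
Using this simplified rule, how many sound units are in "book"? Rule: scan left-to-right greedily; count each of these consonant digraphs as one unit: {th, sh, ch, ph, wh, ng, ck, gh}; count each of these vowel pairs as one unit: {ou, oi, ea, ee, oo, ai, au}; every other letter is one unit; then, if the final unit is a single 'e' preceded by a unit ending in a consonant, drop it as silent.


Word: "book" (4 letters)
Left-to-right scan:
  1. 'b' (letter)
  2. 'oo' (vowel-pair)
  3. 'k' (letter)
Units from scan: 3
Sound units = 3 units


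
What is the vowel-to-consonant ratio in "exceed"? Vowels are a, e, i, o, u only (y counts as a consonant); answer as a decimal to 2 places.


Word: "exceed"
Vowels (a,e,i,o,u): 3
Consonants: 3
Ratio = 3/3
= 1.00


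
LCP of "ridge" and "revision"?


Word 1: "ridge"
Word 2: "revision"
Comparing from start:
  Pos 0: 'r' == 'r'
  Pos 1: 'i' != 'e' (stop)
LCP = "r" (length 1)


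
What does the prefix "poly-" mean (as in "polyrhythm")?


Prefix: poly-
As in: polyrhythm -> poly- + rhythm
Meaning = many


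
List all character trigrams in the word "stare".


Word: "stare" (length 5)
Number of trigrams = 5 - 3 + 1 = 3
  Position 0: "sta"
  Position 1: "tar"
  Position 2: "are"
Trigrams = "sta", "tar", "are"


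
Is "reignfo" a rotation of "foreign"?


Word: "foreign", Candidate: "reignfo"
Method: check if candidate is substring of word+word
"foreignforeign" contains "reignfo"? Yes
Is rotation = Yes


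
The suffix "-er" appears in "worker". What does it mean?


Suffix: -er
Example: worker = work + -er
Meaning = one who / more


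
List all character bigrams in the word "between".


Word: "between" (length 7)
Number of bigrams = 7 - 2 + 1 = 6
  Position 0: "be"
  Position 1: "et"
  Position 2: "tw"
  Position 3: "we"
  Position 4: "ee"
  Position 5: "en"
Bigrams = "be", "et", "tw", "we", "ee", "en"


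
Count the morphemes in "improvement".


Word: "improvement"
Morphemes: improve + -ment
Each morpheme carries meaning
= 2 morphemes


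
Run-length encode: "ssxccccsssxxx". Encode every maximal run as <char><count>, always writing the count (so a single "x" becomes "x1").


String: "ssxccccsssxxx"
Scanning for consecutive runs:
  's' x 2
  'x' x 1
  'c' x 4
  's' x 3
  'x' x 3
RLE = "s2x1c4s3x3"


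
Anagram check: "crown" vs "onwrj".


Word 1: "crown" → sorted: cnorw
Word 2: "onwrj" → sorted: jnorw
Same letters? cnorw != jnorw
Anagram = No


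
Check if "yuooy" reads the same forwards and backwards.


Word: "yuooy"
Reversed: "yoouy"
Forward == Backward? yuooy != yoouy
Palindrome = No


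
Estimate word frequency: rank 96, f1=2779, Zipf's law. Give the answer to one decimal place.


Zipf's law: f(r) = f(1) / r
f(1) = 2779
f(96) = 2779 / 96
= 28.9 occurrences


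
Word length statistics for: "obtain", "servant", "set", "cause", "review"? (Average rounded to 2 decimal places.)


Lengths: "obtain"=6, "servant"=7, "set"=3, "cause"=5, "review"=6
Sum = 27, Count = 5
Average = 27/5 = 5.40
= avg=5.40, min=3, max=7


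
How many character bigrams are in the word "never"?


Word: "never" (length 5)
Number of 2-grams = length - 2 + 1 = 5 - 2 + 1
= 4


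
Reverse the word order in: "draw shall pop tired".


Original: "draw shall pop tired"
Words (1..n): draw | shall | pop | tired
Reversed (n..1): tired | pop | shall | draw
Result = "tired pop shall draw"


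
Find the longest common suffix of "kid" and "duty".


Word 1: "kid"
Word 2: "duty"
Comparing from end:
  Pos -1: 'd' != 'y' (stop)
LCS = "" (length 0)


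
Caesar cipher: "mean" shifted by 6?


Word: "mean"
Shift: 6
Each letter → (letter + shift) mod 26:
  'm' (12) + 6 = 18 → 's'
  'e' (4) + 6 = 10 → 'k'
  'a' (0) + 6 = 6 → 'g'
  'n' (13) + 6 = 19 → 't'
Result = "skgt"


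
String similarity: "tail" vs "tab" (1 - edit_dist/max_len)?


Word 1: "tail" (length 4)
Word 2: "tab" (length 3)
One optimal edit sequence:
  1. keep 't'
  2. keep 'a'
  3. delete 'i'  (+1)
  4. substitute 'l' -> 'b'  (+1)
Edit distance = 2
Max length = max(4, 3) = 4
Similarity = 1 - 2/4
= 0.5000


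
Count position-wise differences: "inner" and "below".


Comparing character by character (same length = 5):
  Pos 0: 'i' vs 'b' !=
  Pos 1: 'n' vs 'e' !=
  Pos 2: 'n' vs 'l' !=
  Pos 3: 'e' vs 'o' !=
  Pos 4: 'r' vs 'w' !=
Hamming distance = 5


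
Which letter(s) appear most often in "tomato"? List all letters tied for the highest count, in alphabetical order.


Word: "tomato"
Letter counts:
  'a': 1
  'm': 1
  'o': 2
  't': 2
Maximum count = 2
Most frequent = 'o', 't' (2 times each)


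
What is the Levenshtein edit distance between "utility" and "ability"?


Word 1: "utility" (length 7)
Word 2: "ability" (length 7)
One optimal edit sequence (insert/delete/substitute each cost 1):
  1. substitute 'u' -> 'a'  (+1)
  2. substitute 't' -> 'b'  (+1)
  3. keep 'i'
  4. keep 'l'
  5. keep 'i'
  6. keep 't'
  7. keep 'y'
Total edit operations: 2
Edit distance = 2


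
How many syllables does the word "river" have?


Word: "river"
Syllable breakdown: riv-er
Counting: 2 parts
= 2 syllables


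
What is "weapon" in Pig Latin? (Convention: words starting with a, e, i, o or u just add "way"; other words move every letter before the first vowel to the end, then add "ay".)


Word: "weapon"
Starts with consonant(s) → move to end, add 'ay'
Consonant cluster: "w"
Pig Latin = "eaponway"


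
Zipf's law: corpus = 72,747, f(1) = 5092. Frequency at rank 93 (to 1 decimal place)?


Zipf's law: f(r) = f(1) / r
f(1) = 5092
f(93) = 5092 / 93
= 54.8 occurrences


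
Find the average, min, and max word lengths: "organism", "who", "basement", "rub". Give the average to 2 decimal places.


Lengths: "organism"=8, "who"=3, "basement"=8, "rub"=3
Sum = 22, Count = 4
Average = 22/4 = 5.50
= avg=5.50, min=3, max=8


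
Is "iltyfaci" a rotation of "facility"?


Word: "facility", Candidate: "iltyfaci"
Method: check if candidate is substring of word+word
"facilityfacility" contains "iltyfaci"? No
Is rotation = No


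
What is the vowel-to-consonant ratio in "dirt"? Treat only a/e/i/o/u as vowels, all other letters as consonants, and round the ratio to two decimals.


Word: "dirt"
Vowels (a,e,i,o,u): 1
Consonants: 3
Ratio = 1/3
= 0.33


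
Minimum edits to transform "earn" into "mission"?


Word 1: "earn" (length 4)
Word 2: "mission" (length 7)
One optimal edit sequence (insert/delete/substitute each cost 1):
  1. insert 'm'  (+1)
  2. insert 'i'  (+1)
  3. insert 's'  (+1)
  4. substitute 'e' -> 's'  (+1)
  5. substitute 'a' -> 'i'  (+1)
  6. substitute 'r' -> 'o'  (+1)
  7. keep 'n'
Total edit operations: 6
Edit distance = 6


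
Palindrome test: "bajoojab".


Word: "bajoojab"
Reversed: "bajoojab"
Forward == Backward? bajoojab == bajoojab
Palindrome = Yes


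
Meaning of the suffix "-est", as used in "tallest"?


Suffix: -est
As in: tallest -> tall + -est
Meaning = most


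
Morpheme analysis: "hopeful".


Word: "hopeful"
Morphemes: hope + -ful
Each morpheme carries meaning
= 2 morphemes


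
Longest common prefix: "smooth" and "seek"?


Word 1: "smooth"
Word 2: "seek"
Comparing from start:
  Pos 0: 's' == 's'
  Pos 1: 'm' != 'e' (stop)
LCP = "s" (length 1)


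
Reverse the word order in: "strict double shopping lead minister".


Original: "strict double shopping lead minister"
Words (1..n): strict | double | shopping | lead | minister
Reversed (n..1): minister | lead | shopping | double | strict
Result = "minister lead shopping double strict"


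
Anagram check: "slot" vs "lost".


Word 1: "slot" → sorted: lost
Word 2: "lost" → sorted: lost
Same letters? lost == lost
Anagram = Yes


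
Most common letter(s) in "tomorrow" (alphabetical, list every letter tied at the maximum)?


Word: "tomorrow"
Letter counts:
  'm': 1
  'o': 3
  'r': 2
  't': 1
  'w': 1
Maximum count = 3
Most frequent = 'o' (3 times each)


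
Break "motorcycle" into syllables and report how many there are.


Word: "motorcycle"
Syllable breakdown: mo-tor-cy-cle
Counting: 4 parts
= 4 syllables


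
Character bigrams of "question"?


Word: "question" (length 8)
Number of bigrams = 8 - 2 + 1 = 7
  Position 0: "qu"
  Position 1: "ue"
  Position 2: "es"
  Position 3: "st"
  Position 4: "ti"
  Position 5: "io"
  Position 6: "on"
Bigrams = "qu", "ue", "es", "st", "ti", "io", "on"


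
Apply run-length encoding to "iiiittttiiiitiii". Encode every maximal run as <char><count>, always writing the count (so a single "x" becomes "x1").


String: "iiiittttiiiitiii"
Scanning for consecutive runs:
  'i' x 4
  't' x 4
  'i' x 4
  't' x 1
  'i' x 3
RLE = "i4t4i4t1i3"


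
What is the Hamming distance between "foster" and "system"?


Comparing character by character (same length = 6):
  Pos 0: 'f' vs 's' !=
  Pos 1: 'o' vs 'y' !=
  Pos 2: 's' vs 's' =
  Pos 3: 't' vs 't' =
  Pos 4: 'e' vs 'e' =
  Pos 5: 'r' vs 'm' !=
Hamming distance = 3


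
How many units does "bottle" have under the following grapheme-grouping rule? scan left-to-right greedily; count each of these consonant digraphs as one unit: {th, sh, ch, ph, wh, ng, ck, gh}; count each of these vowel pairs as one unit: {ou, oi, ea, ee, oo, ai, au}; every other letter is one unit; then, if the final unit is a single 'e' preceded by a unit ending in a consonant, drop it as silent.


Word: "bottle" (6 letters)
Left-to-right scan:
  [1] 'b' (letter)
  [2] 'o' (letter)
  [3] 't' (letter)
  [4] 't' (letter)
  [5] 'l' (letter)
  [6] 'e' (letter)
Units from scan: 6
Final unit is 'e' after a consonant -> drop as silent (-1)
Sound units = 5 units


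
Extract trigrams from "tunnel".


Word: "tunnel" (length 6)
Number of trigrams = 6 - 3 + 1 = 4
  Position 0: "tun"
  Position 1: "unn"
  Position 2: "nne"
  Position 3: "nel"
Trigrams = "tun", "unn", "nne", "nel"


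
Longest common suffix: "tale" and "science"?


Word 1: "tale"
Word 2: "science"
Comparing from end:
  Pos -1: 'e' == 'e'
  Pos -2: 'l' != 'c' (stop)
LCS = "e" (length 1)


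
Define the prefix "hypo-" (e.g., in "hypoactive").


Prefix: hypo-
Example: hypoactive = hypo- + active
Meaning = under / below normal


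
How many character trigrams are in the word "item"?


Word: "item" (length 4)
Number of 3-grams = length - 3 + 1 = 4 - 3 + 1
= 2


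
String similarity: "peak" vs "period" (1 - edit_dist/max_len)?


Word 1: "peak" (length 4)
Word 2: "period" (length 6)
One optimal edit sequence:
  1. keep 'p'
  2. keep 'e'
  3. insert 'r'  (+1)
  4. insert 'i'  (+1)
  5. substitute 'a' -> 'o'  (+1)
  6. substitute 'k' -> 'd'  (+1)
Edit distance = 4
Max length = max(4, 6) = 6
Similarity = 1 - 4/6
= 0.3333


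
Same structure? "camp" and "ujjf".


Pattern of "camp": [0, 1, 2, 3]
Pattern of "ujjf": [0, 1, 1, 2]
Patterns do not match
Same pattern = No


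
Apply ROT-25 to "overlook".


Word: "overlook"
Shift: 25
Each letter → (letter + shift) mod 26:
  'o' (14) + 25 = 13 → 'n'
  'v' (21) + 25 = 20 → 'u'
  'e' (4) + 25 = 3 → 'd'
  'r' (17) + 25 = 16 → 'q'
  'l' (11) + 25 = 10 → 'k'
  'o' (14) + 25 = 13 → 'n'
  'o' (14) + 25 = 13 → 'n'
  'k' (10) + 25 = 9 → 'j'
Result = "nudqknnj"


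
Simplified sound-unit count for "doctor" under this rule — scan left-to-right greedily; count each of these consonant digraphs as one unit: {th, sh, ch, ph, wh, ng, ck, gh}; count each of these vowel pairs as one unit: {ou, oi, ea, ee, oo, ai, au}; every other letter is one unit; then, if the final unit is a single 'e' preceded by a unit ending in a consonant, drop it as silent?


Word: "doctor" (6 letters)
Left-to-right scan:
  (1) 'd' (letter)
  (2) 'o' (letter)
  (3) 'c' (letter)
  (4) 't' (letter)
  (5) 'o' (letter)
  (6) 'r' (letter)
Units from scan: 6
Sound units = 6 units


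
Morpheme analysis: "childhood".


Word: "childhood"
Morphemes: child / -hood
Each morpheme carries meaning
= 2 morphemes


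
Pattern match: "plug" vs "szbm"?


Pattern of "plug": [0, 1, 2, 3]
Pattern of "szbm": [0, 1, 2, 3]
Patterns match
Same pattern = Yes


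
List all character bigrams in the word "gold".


Word: "gold" (length 4)
Number of bigrams = 4 - 2 + 1 = 3
  Position 0: "go"
  Position 1: "ol"
  Position 2: "ld"
Bigrams = "go", "ol", "ld"


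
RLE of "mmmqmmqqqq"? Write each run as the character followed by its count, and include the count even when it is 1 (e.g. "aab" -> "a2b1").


String: "mmmqmmqqqq"
Scanning for consecutive runs:
  'm' x 3
  'q' x 1
  'm' x 2
  'q' x 4
RLE = "m3q1m2q4"


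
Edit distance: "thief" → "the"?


Word 1: "thief" (length 5)
Word 2: "the" (length 3)
One optimal edit sequence (insert/delete/substitute each cost 1):
  1. keep 't'
  2. keep 'h'
  3. delete 'i'  (+1)
  4. keep 'e'
  5. delete 'f'  (+1)
Total edit operations: 2
Edit distance = 2


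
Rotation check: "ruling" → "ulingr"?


Word: "ruling", Candidate: "ulingr"
Method: check if candidate is substring of word+word
"rulingruling" contains "ulingr"? Yes
Is rotation = Yes


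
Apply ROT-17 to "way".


Word: "way"
Shift: 17
Each letter → (letter + shift) mod 26:
  'w' (22) + 17 = 13 → 'n'
  'a' (0) + 17 = 17 → 'r'
  'y' (24) + 17 = 15 → 'p'
Result = "nrp"


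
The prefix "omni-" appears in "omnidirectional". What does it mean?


Prefix: omni-
As in: omnidirectional -> omni- + directional
Meaning = all


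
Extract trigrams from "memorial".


Word: "memorial" (length 8)
Number of trigrams = 8 - 3 + 1 = 6
  Position 0: "mem"
  Position 1: "emo"
  Position 2: "mor"
  Position 3: "ori"
  Position 4: "ria"
  Position 5: "ial"
Trigrams = "mem", "emo", "mor", "ori", "ria", "ial"


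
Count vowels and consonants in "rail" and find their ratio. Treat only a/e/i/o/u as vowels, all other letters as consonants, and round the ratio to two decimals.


Word: "rail"
Vowels (a,e,i,o,u): 2
Consonants: 2
Ratio = 2/2
= 1.00


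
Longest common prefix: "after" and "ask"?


Word 1: "after"
Word 2: "ask"
Comparing from start:
  Pos 0: 'a' == 'a'
  Pos 1: 'f' != 's' (stop)
LCP = "a" (length 1)


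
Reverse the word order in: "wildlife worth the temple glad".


Original: "wildlife worth the temple glad"
Words (1..n): wildlife | worth | the | temple | glad
Reversed (n..1): glad | temple | the | worth | wildlife
Result = "glad temple the worth wildlife"


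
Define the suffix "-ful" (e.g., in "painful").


Suffix: -ful
Example: painful (pain + -ful)
Meaning = full of


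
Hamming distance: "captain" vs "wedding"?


Comparing character by character (same length = 7):
  Pos 0: 'c' vs 'w' !=
  Pos 1: 'a' vs 'e' !=
  Pos 2: 'p' vs 'd' !=
  Pos 3: 't' vs 'd' !=
  Pos 4: 'a' vs 'i' !=
  Pos 5: 'i' vs 'n' !=
  Pos 6: 'n' vs 'g' !=
Hamming distance = 7


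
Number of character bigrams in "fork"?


Word: "fork" (length 4)
Number of 2-grams = length - 2 + 1 = 4 - 2 + 1
= 3


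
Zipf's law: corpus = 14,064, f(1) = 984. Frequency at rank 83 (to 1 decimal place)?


Zipf's law: f(r) = f(1) / r
f(1) = 984
f(83) = 984 / 83
= 11.9 occurrences


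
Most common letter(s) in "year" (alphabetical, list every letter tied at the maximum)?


Word: "year"
Letter counts:
  'a': 1
  'e': 1
  'r': 1
  'y': 1
Maximum count = 1
Most frequent = 'a', 'e', 'r', 'y' (1 time each)


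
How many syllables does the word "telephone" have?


Word: "telephone"
Syllable breakdown: tel | e | phone
Counting: 3 parts
= 3 syllables


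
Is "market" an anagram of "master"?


Word 1: "master" → sorted: aemrst
Word 2: "market" → sorted: aekmrt
Same letters? aemrst != aekmrt
Anagram = No


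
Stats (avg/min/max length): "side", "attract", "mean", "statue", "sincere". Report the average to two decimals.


Lengths: "side"=4, "attract"=7, "mean"=4, "statue"=6, "sincere"=7
Sum = 28, Count = 5
Average = 28/5 = 5.60
= avg=5.60, min=4, max=7


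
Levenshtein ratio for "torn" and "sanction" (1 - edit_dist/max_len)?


Word 1: "torn" (length 4)
Word 2: "sanction" (length 8)
One optimal edit sequence:
  1. insert 's'  (+1)
  2. insert 'a'  (+1)
  3. insert 'n'  (+1)
  4. insert 'c'  (+1)
  5. keep 't'
  6. substitute 'o' -> 'i'  (+1)
  7. substitute 'r' -> 'o'  (+1)
  8. keep 'n'
Edit distance = 6
Max length = max(4, 8) = 8
Similarity = 1 - 6/8
= 0.2500


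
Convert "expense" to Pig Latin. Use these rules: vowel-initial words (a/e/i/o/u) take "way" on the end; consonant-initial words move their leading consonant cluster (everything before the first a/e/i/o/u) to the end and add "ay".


Word: "expense"
Starts with vowel → add 'way'
Pig Latin = "expenseway"


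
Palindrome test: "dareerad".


Word: "dareerad"
Reversed: "dareerad"
Forward == Backward? dareerad == dareerad
Palindrome = Yes


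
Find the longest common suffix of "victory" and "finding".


Word 1: "victory"
Word 2: "finding"
Comparing from end:
  Pos -1: 'y' != 'g' (stop)
LCS = "" (length 0)


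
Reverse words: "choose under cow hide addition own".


Original: "choose under cow hide addition own"
Words (1..n): choose | under | cow | hide | addition | own
Reversed (n..1): own | addition | hide | cow | under | choose
Result = "own addition hide cow under choose"


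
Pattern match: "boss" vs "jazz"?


Pattern of "boss": [0, 1, 2, 2]
Pattern of "jazz": [0, 1, 2, 2]
Patterns match
Same pattern = Yes


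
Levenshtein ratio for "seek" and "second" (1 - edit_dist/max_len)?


Word 1: "seek" (length 4)
Word 2: "second" (length 6)
One optimal edit sequence:
  1. keep 's'
  2. keep 'e'
  3. insert 'c'  (+1)
  4. insert 'o'  (+1)
  5. substitute 'e' -> 'n'  (+1)
  6. substitute 'k' -> 'd'  (+1)
Edit distance = 4
Max length = max(4, 6) = 6
Similarity = 1 - 4/6
= 0.3333


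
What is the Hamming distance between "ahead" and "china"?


Comparing character by character (same length = 5):
  Pos 0: 'a' vs 'c' !=
  Pos 1: 'h' vs 'h' =
  Pos 2: 'e' vs 'i' !=
  Pos 3: 'a' vs 'n' !=
  Pos 4: 'd' vs 'a' !=
Hamming distance = 4


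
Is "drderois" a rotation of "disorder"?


Word: "disorder", Candidate: "drderois"
Method: check if candidate is substring of word+word
"disorderdisorder" contains "drderois"? No
Is rotation = No


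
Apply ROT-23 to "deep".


Word: "deep"
Shift: 23
Each letter → (letter + shift) mod 26:
  'd' (3) + 23 = 0 → 'a'
  'e' (4) + 23 = 1 → 'b'
  'e' (4) + 23 = 1 → 'b'
  'p' (15) + 23 = 12 → 'm'
Result = "abbm"


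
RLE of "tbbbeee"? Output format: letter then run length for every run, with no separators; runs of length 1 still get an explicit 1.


String: "tbbbeee"
Scanning for consecutive runs:
  't' x 1
  'b' x 3
  'e' x 3
RLE = "t1b3e3"


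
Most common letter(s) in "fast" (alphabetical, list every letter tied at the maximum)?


Word: "fast"
Letter counts:
  'a': 1
  'f': 1
  's': 1
  't': 1
Maximum count = 1
Most frequent = 'a', 'f', 's', 't' (1 time each)


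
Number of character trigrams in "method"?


Word: "method" (length 6)
Number of 3-grams = length - 3 + 1 = 6 - 3 + 1
= 4


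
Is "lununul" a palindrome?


Word: "lununul"
Reversed: "lununul"
Forward == Backward? lununul == lununul
Palindrome = Yes


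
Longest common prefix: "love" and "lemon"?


Word 1: "love"
Word 2: "lemon"
Comparing from start:
  Pos 0: 'l' == 'l'
  Pos 1: 'o' != 'e' (stop)
LCP = "l" (length 1)


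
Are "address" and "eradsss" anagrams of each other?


Word 1: "address" → sorted: adderss
Word 2: "eradsss" → sorted: adersss
Same letters? adderss != adersss
Anagram = No


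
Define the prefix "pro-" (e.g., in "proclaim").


Prefix: pro-
As in: proclaim -> pro- + claim
Meaning = forward / in favor of


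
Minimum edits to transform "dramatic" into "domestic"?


Word 1: "dramatic" (length 8)
Word 2: "domestic" (length 8)
One optimal edit sequence (insert/delete/substitute each cost 1):
  1. keep 'd'
  2. substitute 'r' -> 'o'  (+1)
  3. substitute 'a' -> 'm'  (+1)
  4. substitute 'm' -> 'e'  (+1)
  5. substitute 'a' -> 's'  (+1)
  6. keep 't'
  7. keep 'i'
  8. keep 'c'
Total edit operations: 4
Edit distance = 4


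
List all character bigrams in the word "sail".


Word: "sail" (length 4)
Number of bigrams = 4 - 2 + 1 = 3
  Position 0: "sa"
  Position 1: "ai"
  Position 2: "il"
Bigrams = "sa", "ai", "il"


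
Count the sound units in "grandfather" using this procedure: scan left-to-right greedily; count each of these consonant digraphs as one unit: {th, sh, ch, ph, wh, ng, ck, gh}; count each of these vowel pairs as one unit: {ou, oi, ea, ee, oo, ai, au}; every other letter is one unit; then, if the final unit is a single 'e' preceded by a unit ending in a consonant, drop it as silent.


Word: "grandfather" (11 letters)
Left-to-right scan:
  1. 'g' (letter)
  2. 'r' (letter)
  3. 'a' (letter)
  4. 'n' (letter)
  5. 'd' (letter)
  6. 'f' (letter)
  7. 'a' (letter)
  8. 'th' (digraph)
  9. 'e' (letter)
  10. 'r' (letter)
Units from scan: 10
Sound units = 10 units


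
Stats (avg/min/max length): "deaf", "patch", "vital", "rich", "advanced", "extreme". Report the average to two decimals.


Lengths: "deaf"=4, "patch"=5, "vital"=5, "rich"=4, "advanced"=8, "extreme"=7
Sum = 33, Count = 6
Average = 33/6 = 5.50
= avg=5.50, min=4, max=8


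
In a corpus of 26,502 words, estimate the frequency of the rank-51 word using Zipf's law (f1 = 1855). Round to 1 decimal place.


Zipf's law: f(r) = f(1) / r
f(1) = 1855
f(51) = 1855 / 51
= 36.4 occurrences


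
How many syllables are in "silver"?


Word: "silver"
Syllable breakdown: sil | ver
Counting: 2 parts
= 2 syllables


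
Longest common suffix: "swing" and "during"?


Word 1: "swing"
Word 2: "during"
Comparing from end:
  Pos -1: 'g' == 'g'
  Pos -2: 'n' == 'n'
  Pos -3: 'i' == 'i'
  Pos -4: 'w' != 'r' (stop)
LCS = "ing" (length 3)


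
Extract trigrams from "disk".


Word: "disk" (length 4)
Number of trigrams = 4 - 3 + 1 = 2
  Position 0: "dis"
  Position 1: "isk"
Trigrams = "dis", "isk"


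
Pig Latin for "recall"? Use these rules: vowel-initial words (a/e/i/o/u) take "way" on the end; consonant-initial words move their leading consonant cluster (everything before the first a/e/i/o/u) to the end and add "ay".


Word: "recall"
Starts with consonant(s) → move to end, add 'ay'
Consonant cluster: "r"
Pig Latin = "ecallray"


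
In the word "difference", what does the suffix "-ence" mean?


Suffix: -ence
As in: difference -> differ + -ence
Meaning = state of


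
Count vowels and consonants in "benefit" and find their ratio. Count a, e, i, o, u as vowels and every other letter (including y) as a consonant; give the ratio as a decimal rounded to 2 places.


Word: "benefit"
Vowels (a,e,i,o,u): 3
Consonants: 4
Ratio = 3/4
= 0.75


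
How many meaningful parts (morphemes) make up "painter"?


Word: "painter"
Morphemes: paint | -er
Each morpheme carries meaning
= 2 morphemes


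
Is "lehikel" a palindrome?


Word: "lehikel"
Reversed: "lekihel"
Forward == Backward? lehikel != lekihel
Palindrome = No


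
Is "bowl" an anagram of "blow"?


Word 1: "blow" → sorted: blow
Word 2: "bowl" → sorted: blow
Same letters? blow == blow
Anagram = Yes


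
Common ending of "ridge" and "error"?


Word 1: "ridge"
Word 2: "error"
Comparing from end:
  Pos -1: 'e' != 'r' (stop)
LCS = "" (length 0)


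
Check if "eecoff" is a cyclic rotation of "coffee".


Word: "coffee", Candidate: "eecoff"
Method: check if candidate is substring of word+word
"coffeecoffee" contains "eecoff"? Yes
Is rotation = Yes


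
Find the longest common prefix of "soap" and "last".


Word 1: "soap"
Word 2: "last"
Comparing from start:
  Pos 0: 's' != 'l' (stop)
LCP = "" (length 0)


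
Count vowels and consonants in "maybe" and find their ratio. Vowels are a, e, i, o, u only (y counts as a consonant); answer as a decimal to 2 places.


Word: "maybe"
Vowels (a,e,i,o,u): 2
Consonants: 3
Ratio = 2/3
= 0.67


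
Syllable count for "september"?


Word: "september"
Syllable breakdown: sep / tem / ber
Counting: 3 parts
= 3 syllables


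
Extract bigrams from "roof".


Word: "roof" (length 4)
Number of bigrams = 4 - 2 + 1 = 3
  Position 0: "ro"
  Position 1: "oo"
  Position 2: "of"
Bigrams = "ro", "oo", "of"


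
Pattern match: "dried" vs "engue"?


Pattern of "dried": [0, 1, 2, 3, 0]
Pattern of "engue": [0, 1, 2, 3, 0]
Patterns match
Same pattern = Yes


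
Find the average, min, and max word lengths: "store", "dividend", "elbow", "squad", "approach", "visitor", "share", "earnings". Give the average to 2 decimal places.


Lengths: "store"=5, "dividend"=8, "elbow"=5, "squad"=5, "approach"=8, "visitor"=7, "share"=5, "earnings"=8
Sum = 51, Count = 8
Average = 51/8 = 6.38
= avg=6.38, min=5, max=8
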